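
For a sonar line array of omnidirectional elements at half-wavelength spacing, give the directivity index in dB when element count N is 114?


DI = 10*log10(114) = 20.57

20.57 dB


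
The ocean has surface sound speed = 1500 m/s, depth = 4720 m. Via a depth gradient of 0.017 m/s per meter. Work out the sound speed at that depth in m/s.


c = 1500 + 0.017 * 4720 = 1580.24

1580.24 m/s


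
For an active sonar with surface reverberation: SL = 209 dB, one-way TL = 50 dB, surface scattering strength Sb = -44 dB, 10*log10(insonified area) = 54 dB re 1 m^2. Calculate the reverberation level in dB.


119 dB


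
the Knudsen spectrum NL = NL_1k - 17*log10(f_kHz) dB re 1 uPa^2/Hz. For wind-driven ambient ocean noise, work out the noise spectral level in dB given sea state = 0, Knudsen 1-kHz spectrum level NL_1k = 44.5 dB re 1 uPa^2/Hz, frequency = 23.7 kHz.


NL = NL_1k - 17*log10(f_kHz) = 44.5 - 17*log10(23.7) = 44.5 - (23.37) = 21.13

21.13 dB


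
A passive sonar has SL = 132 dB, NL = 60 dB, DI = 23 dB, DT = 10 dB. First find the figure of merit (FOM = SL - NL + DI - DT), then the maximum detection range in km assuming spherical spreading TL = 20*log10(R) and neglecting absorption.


Step 1: FOM = SL - NL + DI - DT = 132 - 60 + 23 - 10 = 85 dB
Step 2: at max range FOM = TL = 20*log10(R), so R = 10^(85/20) = 17782.79 m = 17.78 km

17.78 km


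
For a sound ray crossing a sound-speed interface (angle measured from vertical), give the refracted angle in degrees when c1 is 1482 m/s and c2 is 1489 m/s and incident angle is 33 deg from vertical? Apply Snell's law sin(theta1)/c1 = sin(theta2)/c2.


sin(theta2) = (c2/c1)*sin(theta1) = (1489/1482)*sin(33 deg) = 0.54721
theta2 = arcsin(0.54721) = 33.18

33.18 deg


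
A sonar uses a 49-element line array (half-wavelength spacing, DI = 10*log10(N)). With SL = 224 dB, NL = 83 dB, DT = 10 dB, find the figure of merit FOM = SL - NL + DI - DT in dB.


Step 1: DI = 10*log10(49) = 16.9 dB
Step 2: FOM = SL - NL + DI - DT = 224 - 83 + 16.9 - 10 = 147.9

147.9 dB


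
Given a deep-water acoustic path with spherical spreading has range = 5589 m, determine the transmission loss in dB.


TL = 20*log10(5589) = 74.95

74.95 dB


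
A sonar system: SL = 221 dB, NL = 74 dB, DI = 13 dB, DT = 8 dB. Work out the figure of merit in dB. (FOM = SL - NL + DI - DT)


FOM = SL - NL + DI - DT = 221 - 74 + 13 - 8 = 152

152 dB


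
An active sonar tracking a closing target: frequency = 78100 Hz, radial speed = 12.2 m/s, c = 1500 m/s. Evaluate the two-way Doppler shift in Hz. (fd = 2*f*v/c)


fd = 2*f*v/c = 2 * 78100 * 12.2 / 1500 = 1270.43

1270.43 Hz


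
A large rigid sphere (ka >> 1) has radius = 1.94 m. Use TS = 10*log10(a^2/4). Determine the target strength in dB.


TS = 10*log10(1.94^2 / 4) = 10*log10(0.9409) = -0.26

-0.26 dB


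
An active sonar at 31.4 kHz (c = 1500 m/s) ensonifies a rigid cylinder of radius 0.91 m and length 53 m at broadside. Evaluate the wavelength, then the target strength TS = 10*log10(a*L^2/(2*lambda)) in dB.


Step 1: lambda = c/f = 1500/31400 = 0.04777 m
Step 2: TS = 10*log10(a*L^2/(2*lambda)) = 10*log10(0.91*53^2/(2*0.04777)) = 44.27

44.27 dB


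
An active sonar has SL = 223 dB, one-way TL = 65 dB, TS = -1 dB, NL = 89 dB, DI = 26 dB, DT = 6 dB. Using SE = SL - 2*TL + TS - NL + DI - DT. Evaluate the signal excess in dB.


23 dB


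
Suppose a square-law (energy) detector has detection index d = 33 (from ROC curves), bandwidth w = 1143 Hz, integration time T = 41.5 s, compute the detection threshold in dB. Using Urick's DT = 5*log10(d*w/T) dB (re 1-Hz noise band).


14.79 dB


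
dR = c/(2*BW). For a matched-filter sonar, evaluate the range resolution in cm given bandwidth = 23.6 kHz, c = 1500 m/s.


3.18 cm


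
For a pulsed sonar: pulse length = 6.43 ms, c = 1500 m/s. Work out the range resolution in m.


dR = c*tau/2 = 1500 * 6.43e-3 / 2 = 4.8225

4.8225 m


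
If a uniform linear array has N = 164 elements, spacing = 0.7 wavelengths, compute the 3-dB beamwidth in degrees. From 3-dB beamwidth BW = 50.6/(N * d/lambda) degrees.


BW = 50.6 / (164 * 0.7) = 50.6 / 114.8 = 0.44

0.44 deg


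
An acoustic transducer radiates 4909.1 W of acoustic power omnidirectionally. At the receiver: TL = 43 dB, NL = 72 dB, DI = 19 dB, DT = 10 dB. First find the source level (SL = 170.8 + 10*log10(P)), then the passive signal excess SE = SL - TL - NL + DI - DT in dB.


Step 1: SL = 170.8 + 10*log10(4909.1) = 207.71 dB
Step 2: SE = SL - TL - NL + DI - DT = 207.71 - 43 - 72 + 19 - 10 = 101.71

101.71 dB


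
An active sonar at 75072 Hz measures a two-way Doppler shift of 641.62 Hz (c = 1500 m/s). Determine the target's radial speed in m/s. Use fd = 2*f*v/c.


6.41 m/s


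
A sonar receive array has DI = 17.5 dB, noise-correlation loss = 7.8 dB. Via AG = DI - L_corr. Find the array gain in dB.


AG = DI - L_corr = 17.5 - 7.8 = 9.7

9.7 dB


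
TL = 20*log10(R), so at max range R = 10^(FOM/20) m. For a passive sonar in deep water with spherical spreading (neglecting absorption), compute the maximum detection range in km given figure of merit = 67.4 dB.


At max range FOM = TL, so 20*log10(R) = 67.4
R = 10^(67.4/20) = 2344.23 m = 2.34 km

2.34 km


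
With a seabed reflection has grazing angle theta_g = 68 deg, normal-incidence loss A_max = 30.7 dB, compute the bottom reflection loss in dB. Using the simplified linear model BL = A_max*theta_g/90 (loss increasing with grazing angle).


BL = A_max * theta_g / 90 = 30.7 * 68 / 90 = 23.2

23.2 dB


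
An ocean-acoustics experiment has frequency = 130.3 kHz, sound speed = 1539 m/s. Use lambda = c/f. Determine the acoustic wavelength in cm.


lambda = c/f = 1539 / 130300 = 0.0118 m = 1.18 cm

1.18 cm


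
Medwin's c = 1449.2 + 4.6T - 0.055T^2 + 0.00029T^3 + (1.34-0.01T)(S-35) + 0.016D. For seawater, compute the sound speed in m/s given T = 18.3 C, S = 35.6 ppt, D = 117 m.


1519.3 m/s


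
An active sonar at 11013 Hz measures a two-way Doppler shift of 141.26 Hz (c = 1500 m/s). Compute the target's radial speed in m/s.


From fd = 2*f*v/c, v = c*fd/(2*f) = 1500 * 141.26 / (2*11013) = 9.62

9.62 m/s


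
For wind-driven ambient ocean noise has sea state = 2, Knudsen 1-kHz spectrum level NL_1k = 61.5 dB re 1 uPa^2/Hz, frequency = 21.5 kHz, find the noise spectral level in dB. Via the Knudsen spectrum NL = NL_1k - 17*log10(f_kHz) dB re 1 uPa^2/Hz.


NL = NL_1k - 17*log10(f_kHz) = 61.5 - 17*log10(21.5) = 61.5 - (22.65) = 38.85

38.85 dB


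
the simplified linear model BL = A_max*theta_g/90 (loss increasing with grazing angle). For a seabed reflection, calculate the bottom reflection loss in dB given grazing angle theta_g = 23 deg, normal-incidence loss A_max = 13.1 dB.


BL = A_max * theta_g / 90 = 13.1 * 23 / 90 = 3.35

3.35 dB


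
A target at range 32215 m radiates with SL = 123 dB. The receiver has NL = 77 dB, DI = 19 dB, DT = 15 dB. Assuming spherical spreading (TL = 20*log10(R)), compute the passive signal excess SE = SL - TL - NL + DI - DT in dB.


-40.16 dB


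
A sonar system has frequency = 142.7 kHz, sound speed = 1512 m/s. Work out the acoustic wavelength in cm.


lambda = c/f = 1512 / 142700 = 0.0106 m = 1.06 cm

1.06 cm


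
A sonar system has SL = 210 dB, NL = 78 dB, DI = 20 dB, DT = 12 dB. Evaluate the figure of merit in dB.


FOM = SL - NL + DI - DT = 210 - 78 + 20 - 12 = 140

140 dB


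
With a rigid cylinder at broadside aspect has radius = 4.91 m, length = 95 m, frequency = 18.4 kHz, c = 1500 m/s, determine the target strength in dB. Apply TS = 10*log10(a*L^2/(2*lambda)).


54.34 dB


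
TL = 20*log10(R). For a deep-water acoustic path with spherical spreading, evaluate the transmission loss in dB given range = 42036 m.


TL = 20*log10(42036) = 92.47

92.47 dB


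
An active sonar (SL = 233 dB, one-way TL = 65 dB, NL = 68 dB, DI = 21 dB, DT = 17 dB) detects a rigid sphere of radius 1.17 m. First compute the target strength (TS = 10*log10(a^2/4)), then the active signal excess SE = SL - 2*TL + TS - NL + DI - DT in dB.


Step 1: TS = 10*log10(1.17^2/4) = -4.66 dB
Step 2: SE = SL - 2*TL + TS - NL + DI - DT = 233 - 2*65 + (-4.66) - 68 + 21 - 17 = 34.34

34.34 dB


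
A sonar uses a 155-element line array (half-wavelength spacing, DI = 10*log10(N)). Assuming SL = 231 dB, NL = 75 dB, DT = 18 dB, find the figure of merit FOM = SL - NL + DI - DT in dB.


159.9 dB


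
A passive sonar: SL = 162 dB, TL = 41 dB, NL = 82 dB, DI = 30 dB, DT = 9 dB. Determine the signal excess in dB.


SE = SL - TL - NL + DI - DT = 162 - 41 - 82 + 30 - 9 = 60

60 dB


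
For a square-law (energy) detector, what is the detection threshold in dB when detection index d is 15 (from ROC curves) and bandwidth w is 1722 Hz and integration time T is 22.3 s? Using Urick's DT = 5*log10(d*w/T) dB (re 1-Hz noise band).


DT = 5*log10(d*w/T) = 5*log10(15 * 1722 / 22.3) = 5*log10(1158.3) = 15.32

15.32 dB


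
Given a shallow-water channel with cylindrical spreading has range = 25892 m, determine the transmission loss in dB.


44.13 dB


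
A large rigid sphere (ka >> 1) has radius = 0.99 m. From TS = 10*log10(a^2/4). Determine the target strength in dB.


-6.11 dB


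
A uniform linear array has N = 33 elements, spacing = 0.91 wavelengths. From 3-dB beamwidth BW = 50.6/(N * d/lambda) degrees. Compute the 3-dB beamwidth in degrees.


BW = 50.6 / (33 * 0.91) = 50.6 / 30.03 = 1.68

1.68 deg


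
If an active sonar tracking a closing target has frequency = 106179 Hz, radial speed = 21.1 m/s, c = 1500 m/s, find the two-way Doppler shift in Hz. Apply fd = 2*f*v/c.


fd = 2*f*v/c = 2 * 106179 * 21.1 / 1500 = 2987.17

2987.17 Hz


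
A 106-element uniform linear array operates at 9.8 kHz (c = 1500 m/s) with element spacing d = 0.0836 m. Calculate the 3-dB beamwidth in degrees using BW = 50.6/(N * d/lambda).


0.87 deg


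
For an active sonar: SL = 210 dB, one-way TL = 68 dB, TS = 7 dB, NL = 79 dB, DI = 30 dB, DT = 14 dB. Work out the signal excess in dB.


SE = SL - 2*TL + TS - NL + DI - DT = 210 - 2*68 + (7) - 79 + 30 - 14 = 18

18 dB


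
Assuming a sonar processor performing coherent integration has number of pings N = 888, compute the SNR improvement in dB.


Gain = 10*log10(888) = 29.48

29.48 dB


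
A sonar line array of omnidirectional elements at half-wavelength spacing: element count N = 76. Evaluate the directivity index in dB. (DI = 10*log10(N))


18.81 dB


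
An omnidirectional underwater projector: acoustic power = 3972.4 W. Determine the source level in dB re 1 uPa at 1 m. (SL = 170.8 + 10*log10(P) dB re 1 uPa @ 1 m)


SL = 170.8 + 10*log10(3972.4) = 170.8 + 35.99 = 206.79

206.79 dB


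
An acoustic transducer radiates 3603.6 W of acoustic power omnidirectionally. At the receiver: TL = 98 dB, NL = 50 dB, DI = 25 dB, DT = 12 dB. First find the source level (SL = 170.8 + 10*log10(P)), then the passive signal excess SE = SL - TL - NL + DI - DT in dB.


Step 1: SL = 170.8 + 10*log10(3603.6) = 206.37 dB
Step 2: SE = SL - TL - NL + DI - DT = 206.37 - 98 - 50 + 25 - 12 = 71.37

71.37 dB


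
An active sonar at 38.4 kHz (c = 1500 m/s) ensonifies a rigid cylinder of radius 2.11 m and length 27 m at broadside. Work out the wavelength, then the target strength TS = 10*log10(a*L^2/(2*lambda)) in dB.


Step 1: lambda = c/f = 1500/38400 = 0.03906 m
Step 2: TS = 10*log10(a*L^2/(2*lambda)) = 10*log10(2.11*27^2/(2*0.03906)) = 42.94

42.94 dB


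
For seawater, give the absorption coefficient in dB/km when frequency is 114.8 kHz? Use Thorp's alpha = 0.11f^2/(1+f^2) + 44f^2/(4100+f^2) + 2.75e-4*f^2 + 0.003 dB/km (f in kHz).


f^2 = 13179.04
alpha = 0.11*13179.04/(1+13179.04) + 44*13179.04/(4100+13179.04) + 2.75e-4*13179.04 + 0.003 = 37.297

37.297 dB/km


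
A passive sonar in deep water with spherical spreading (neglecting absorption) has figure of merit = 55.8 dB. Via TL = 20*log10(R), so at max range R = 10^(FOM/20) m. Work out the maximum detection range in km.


At max range FOM = TL, so 20*log10(R) = 55.8
R = 10^(55.8/20) = 616.6 m = 0.62 km

0.62 km


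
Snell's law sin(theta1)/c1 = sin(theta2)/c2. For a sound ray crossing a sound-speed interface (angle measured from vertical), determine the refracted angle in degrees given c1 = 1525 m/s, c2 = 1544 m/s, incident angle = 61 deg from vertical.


62.32 deg


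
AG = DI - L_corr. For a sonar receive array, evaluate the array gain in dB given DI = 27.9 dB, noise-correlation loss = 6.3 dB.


21.6 dB


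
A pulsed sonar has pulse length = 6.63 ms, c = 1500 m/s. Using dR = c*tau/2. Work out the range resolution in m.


4.9725 m


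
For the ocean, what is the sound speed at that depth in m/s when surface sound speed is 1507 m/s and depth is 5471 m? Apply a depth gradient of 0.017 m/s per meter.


c = 1507 + 0.017 * 5471 = 1600.007

1600.007 m/s


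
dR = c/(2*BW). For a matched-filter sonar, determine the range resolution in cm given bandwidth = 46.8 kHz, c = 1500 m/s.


dR = c/(2*BW) = 1500 / (2 * 46.8e3) = 0.016 m = 1.6 cm

1.6 cm


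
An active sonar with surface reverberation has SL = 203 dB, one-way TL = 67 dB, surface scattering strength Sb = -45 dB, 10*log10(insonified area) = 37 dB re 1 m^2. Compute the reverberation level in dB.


RL = SL - 2*TL + Sb + 10*log10(A) = 203 - 2*67 + (-45) + 37 = 61

61 dB


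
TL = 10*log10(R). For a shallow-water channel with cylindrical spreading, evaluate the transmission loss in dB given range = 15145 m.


TL = 10*log10(15145) = 41.8

41.8 dB


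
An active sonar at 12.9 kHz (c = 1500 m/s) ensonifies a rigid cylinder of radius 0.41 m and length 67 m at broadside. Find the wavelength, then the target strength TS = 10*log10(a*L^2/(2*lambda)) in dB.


Step 1: lambda = c/f = 1500/12900 = 0.11628 m
Step 2: TS = 10*log10(a*L^2/(2*lambda)) = 10*log10(0.41*67^2/(2*0.11628)) = 38.98

38.98 dB


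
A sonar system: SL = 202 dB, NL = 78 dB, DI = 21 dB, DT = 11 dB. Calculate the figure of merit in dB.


FOM = SL - NL + DI - DT = 202 - 78 + 21 - 11 = 134

134 dB


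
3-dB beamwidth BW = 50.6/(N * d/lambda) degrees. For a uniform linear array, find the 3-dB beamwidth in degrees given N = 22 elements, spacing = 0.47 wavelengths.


4.89 deg


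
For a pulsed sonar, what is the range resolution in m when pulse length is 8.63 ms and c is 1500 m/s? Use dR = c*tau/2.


6.4725 m


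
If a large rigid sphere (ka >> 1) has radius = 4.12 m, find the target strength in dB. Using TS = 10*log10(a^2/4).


6.28 dB


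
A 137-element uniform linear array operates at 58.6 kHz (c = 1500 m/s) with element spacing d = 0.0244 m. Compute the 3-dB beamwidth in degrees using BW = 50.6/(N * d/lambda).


Step 1: lambda = 1500/58600 = 0.0256 m
Step 2: d/lambda = 0.0244/0.0256 = 0.9531
Step 3: BW = 50.6/(N * d/lambda) = 50.6/(137 * 0.9531) = 0.39

0.39 deg


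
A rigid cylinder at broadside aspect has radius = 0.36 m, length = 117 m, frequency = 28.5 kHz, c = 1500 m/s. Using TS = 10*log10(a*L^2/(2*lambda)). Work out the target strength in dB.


46.7 dB


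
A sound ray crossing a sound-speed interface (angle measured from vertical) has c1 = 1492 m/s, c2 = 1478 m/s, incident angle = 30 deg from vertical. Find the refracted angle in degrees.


29.69 deg


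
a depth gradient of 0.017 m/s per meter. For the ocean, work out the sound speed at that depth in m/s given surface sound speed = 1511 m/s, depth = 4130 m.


1581.21 m/s


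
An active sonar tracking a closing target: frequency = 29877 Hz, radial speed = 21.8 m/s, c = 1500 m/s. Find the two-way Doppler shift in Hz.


fd = 2*f*v/c = 2 * 29877 * 21.8 / 1500 = 868.42

868.42 Hz


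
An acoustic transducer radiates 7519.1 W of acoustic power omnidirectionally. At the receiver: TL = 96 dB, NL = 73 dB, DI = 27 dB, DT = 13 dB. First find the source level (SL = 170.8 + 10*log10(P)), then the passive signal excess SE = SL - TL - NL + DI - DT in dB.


Step 1: SL = 170.8 + 10*log10(7519.1) = 209.56 dB
Step 2: SE = SL - TL - NL + DI - DT = 209.56 - 96 - 73 + 27 - 13 = 54.56

54.56 dB


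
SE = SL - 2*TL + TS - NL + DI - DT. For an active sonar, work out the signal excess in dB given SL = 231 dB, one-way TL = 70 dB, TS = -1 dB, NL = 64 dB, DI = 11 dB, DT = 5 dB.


32 dB


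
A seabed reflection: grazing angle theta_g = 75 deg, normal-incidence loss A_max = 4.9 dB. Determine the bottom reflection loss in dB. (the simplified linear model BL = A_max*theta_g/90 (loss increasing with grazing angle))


BL = A_max * theta_g / 90 = 4.9 * 75 / 90 = 4.08

4.08 dB


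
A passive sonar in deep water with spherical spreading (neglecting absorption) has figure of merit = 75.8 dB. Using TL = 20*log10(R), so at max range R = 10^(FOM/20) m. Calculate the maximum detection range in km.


At max range FOM = TL, so 20*log10(R) = 75.8
R = 10^(75.8/20) = 6165.95 m = 6.17 km

6.17 km


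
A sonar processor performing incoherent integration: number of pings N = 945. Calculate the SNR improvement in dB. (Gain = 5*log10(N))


Gain = 5*log10(945) = 14.88

14.88 dB


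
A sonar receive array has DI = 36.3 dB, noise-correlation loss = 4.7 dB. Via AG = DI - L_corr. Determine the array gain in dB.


AG = DI - L_corr = 36.3 - 4.7 = 31.6

31.6 dB


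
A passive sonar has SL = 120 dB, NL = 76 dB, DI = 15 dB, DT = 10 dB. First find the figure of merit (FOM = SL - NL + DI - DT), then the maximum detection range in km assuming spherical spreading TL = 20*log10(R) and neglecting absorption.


Step 1: FOM = SL - NL + DI - DT = 120 - 76 + 15 - 10 = 49 dB
Step 2: at max range FOM = TL = 20*log10(R), so R = 10^(49/20) = 281.84 m = 0.28 km

0.28 km


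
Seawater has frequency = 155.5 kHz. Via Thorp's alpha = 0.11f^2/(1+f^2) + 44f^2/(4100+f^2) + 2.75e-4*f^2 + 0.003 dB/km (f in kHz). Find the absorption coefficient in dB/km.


f^2 = 24180.25
alpha = 0.11*24180.25/(1+24180.25) + 44*24180.25/(4100+24180.25) + 2.75e-4*24180.25 + 0.003 = 44.384

44.384 dB/km


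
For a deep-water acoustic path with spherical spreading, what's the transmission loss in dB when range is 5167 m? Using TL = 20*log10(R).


TL = 20*log10(5167) = 74.26

74.26 dB


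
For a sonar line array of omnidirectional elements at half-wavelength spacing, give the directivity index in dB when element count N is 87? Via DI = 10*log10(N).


DI = 10*log10(87) = 19.4

19.4 dB


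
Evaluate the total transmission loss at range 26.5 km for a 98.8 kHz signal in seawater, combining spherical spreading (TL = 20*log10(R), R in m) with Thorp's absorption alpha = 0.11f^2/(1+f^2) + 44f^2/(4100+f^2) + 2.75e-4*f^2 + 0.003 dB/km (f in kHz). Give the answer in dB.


983.71 dB


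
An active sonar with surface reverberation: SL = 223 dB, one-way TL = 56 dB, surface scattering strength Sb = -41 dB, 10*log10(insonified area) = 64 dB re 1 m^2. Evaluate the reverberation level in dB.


RL = SL - 2*TL + Sb + 10*log10(A) = 223 - 2*56 + (-41) + 64 = 134

134 dB


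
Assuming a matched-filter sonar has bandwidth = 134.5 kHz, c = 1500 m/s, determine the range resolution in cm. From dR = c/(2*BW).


dR = c/(2*BW) = 1500 / (2 * 134.5e3) = 0.0056 m = 0.56 cm

0.56 cm


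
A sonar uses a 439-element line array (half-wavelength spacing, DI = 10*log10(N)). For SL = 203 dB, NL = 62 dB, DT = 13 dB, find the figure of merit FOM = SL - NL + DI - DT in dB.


Step 1: DI = 10*log10(439) = 26.42 dB
Step 2: FOM = SL - NL + DI - DT = 203 - 62 + 26.42 - 13 = 154.42

154.42 dB


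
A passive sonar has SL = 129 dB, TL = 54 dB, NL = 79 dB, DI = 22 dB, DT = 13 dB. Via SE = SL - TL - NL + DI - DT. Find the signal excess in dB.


SE = SL - TL - NL + DI - DT = 129 - 54 - 79 + 22 - 13 = 5

5 dB


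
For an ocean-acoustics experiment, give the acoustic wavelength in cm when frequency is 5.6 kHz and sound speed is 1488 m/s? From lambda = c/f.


lambda = c/f = 1488 / 5600 = 0.2657 m = 26.57 cm

26.57 cm


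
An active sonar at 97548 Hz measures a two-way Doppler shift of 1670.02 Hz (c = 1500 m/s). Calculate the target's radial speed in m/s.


12.84 m/s


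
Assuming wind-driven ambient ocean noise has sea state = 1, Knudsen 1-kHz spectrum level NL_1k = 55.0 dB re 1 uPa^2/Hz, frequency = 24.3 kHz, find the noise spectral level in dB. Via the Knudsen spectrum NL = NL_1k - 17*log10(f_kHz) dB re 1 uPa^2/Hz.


31.44 dB


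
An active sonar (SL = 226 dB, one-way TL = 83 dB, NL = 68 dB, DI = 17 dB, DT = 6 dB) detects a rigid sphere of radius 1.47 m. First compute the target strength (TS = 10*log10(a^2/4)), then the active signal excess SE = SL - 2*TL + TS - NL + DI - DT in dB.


Step 1: TS = 10*log10(1.47^2/4) = -2.67 dB
Step 2: SE = SL - 2*TL + TS - NL + DI - DT = 226 - 2*83 + (-2.67) - 68 + 17 - 6 = 0.33

0.33 dB


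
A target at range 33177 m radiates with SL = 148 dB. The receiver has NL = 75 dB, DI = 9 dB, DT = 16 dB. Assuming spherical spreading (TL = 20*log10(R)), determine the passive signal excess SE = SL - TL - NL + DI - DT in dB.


Step 1: TL = 20*log10(33177) = 90.42 dB
Step 2: SE = 148 - 90.42 - 75 + 9 - 16 = -24.42

-24.42 dB


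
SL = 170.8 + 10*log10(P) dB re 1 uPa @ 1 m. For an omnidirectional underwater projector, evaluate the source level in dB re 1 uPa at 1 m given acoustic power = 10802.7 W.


SL = 170.8 + 10*log10(10802.7) = 170.8 + 40.34 = 211.14

211.14 dB


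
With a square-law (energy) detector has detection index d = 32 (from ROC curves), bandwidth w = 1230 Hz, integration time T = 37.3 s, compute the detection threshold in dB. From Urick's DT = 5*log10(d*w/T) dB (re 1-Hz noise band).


15.12 dB


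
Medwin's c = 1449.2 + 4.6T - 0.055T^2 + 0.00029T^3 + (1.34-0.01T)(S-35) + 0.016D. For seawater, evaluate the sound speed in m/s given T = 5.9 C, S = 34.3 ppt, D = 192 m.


c = 1449.2 + 4.6*5.9 - 0.055*5.9^2 + 0.00029*5.9^3 + (1.34 - 0.01*5.9)*(34.3 - 35) + 0.016*192 = 1476.66

1476.66 m/s


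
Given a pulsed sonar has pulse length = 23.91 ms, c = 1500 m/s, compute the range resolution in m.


dR = c*tau/2 = 1500 * 23.91e-3 / 2 = 17.9325

17.9325 m


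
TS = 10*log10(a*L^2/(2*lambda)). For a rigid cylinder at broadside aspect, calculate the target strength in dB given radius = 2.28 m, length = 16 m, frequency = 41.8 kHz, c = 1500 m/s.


lambda = 1500/41800 = 0.03589 m
TS = 10*log10(2.28*16^2/(2*0.03589)) = 39.1

39.1 dB


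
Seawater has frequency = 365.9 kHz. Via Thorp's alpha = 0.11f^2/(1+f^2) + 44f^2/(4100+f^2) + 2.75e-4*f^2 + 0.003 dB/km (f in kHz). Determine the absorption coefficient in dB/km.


f^2 = 133882.81
alpha = 0.11*133882.81/(1+133882.81) + 44*133882.81/(4100+133882.81) + 2.75e-4*133882.81 + 0.003 = 79.623

79.623 dB/km


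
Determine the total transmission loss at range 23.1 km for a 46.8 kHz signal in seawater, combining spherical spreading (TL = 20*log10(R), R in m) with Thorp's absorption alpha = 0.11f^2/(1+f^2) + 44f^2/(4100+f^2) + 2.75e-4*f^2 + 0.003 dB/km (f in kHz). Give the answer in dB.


Step 1 (Thorp): alpha = 0.11*2190.24/(1+2190.24) + 44*2190.24/(4100+2190.24) + 2.75e-4*2190.24 + 0.003 = 16.0359 dB/km
Step 2: TL_spread = 20*log10(23100) = 87.27 dB
Step 3: TL_abs = alpha*R = 16.0359 * 23.1 = 370.43 dB
Step 4: TL_total = 87.27 + 370.43 = 457.7

457.7 dB


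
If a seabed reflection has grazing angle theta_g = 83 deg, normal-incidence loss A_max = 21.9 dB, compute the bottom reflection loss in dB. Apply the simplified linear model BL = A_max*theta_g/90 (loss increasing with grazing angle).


BL = A_max * theta_g / 90 = 21.9 * 83 / 90 = 20.2

20.2 dB


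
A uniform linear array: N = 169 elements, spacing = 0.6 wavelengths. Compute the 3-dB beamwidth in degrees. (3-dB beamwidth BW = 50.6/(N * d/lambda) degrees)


BW = 50.6 / (169 * 0.6) = 50.6 / 101.4 = 0.5

0.5 deg


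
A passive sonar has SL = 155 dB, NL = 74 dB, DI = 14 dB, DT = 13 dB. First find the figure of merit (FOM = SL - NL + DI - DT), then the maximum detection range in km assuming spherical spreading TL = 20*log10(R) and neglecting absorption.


Step 1: FOM = SL - NL + DI - DT = 155 - 74 + 14 - 13 = 82 dB
Step 2: at max range FOM = TL = 20*log10(R), so R = 10^(82/20) = 12589.25 m = 12.59 km

12.59 km


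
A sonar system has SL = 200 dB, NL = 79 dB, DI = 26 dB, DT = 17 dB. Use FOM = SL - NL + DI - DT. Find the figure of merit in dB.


FOM = SL - NL + DI - DT = 200 - 79 + 26 - 17 = 130

130 dB


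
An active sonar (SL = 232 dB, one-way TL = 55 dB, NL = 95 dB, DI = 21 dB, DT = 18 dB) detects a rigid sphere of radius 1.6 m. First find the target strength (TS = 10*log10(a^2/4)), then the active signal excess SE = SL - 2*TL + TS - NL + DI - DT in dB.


Step 1: TS = 10*log10(1.6^2/4) = -1.94 dB
Step 2: SE = SL - 2*TL + TS - NL + DI - DT = 232 - 2*55 + (-1.94) - 95 + 21 - 18 = 28.06

28.06 dB


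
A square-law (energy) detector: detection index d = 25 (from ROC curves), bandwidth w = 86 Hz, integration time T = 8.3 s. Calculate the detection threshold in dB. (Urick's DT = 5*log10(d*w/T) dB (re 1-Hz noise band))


DT = 5*log10(d*w/T) = 5*log10(25 * 86 / 8.3) = 5*log10(259.04) = 12.07

12.07 dB


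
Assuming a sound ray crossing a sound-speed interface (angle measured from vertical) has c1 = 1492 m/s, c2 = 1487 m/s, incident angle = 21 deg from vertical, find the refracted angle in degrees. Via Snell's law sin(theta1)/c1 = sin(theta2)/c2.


sin(theta2) = (c2/c1)*sin(theta1) = (1487/1492)*sin(21 deg) = 0.35717
theta2 = arcsin(0.35717) = 20.93

20.93 deg


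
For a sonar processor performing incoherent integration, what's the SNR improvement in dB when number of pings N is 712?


Gain = 5*log10(712) = 14.26

14.26 dB


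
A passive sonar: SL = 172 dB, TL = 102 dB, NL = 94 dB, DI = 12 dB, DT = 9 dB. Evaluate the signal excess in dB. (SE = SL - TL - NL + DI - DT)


SE = SL - TL - NL + DI - DT = 172 - 102 - 94 + 12 - 9 = -21

-21 dB


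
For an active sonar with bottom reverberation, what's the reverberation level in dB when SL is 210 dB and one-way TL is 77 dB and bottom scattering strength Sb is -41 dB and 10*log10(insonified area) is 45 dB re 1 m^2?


RL = SL - 2*TL + Sb + 10*log10(A) = 210 - 2*77 + (-41) + 45 = 60

60 dB


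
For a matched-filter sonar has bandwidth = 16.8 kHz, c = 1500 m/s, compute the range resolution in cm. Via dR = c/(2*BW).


4.46 cm


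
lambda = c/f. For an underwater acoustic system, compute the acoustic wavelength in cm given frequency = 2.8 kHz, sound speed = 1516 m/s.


54.14 cm


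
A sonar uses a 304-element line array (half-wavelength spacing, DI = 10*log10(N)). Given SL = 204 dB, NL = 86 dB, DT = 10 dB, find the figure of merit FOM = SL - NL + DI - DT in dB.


Step 1: DI = 10*log10(304) = 24.83 dB
Step 2: FOM = SL - NL + DI - DT = 204 - 86 + 24.83 - 10 = 132.83

132.83 dB


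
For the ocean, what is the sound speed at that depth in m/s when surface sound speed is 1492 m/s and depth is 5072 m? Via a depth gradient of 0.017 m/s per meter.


c = 1492 + 0.017 * 5072 = 1578.224

1578.224 m/s


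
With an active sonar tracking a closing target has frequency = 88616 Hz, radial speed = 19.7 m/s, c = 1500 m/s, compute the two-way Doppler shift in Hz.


2327.65 Hz


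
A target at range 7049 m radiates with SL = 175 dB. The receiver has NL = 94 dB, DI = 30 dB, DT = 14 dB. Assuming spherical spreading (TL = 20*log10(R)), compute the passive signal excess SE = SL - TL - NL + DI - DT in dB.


20.04 dB


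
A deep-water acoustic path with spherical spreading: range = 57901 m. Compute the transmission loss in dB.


95.25 dB


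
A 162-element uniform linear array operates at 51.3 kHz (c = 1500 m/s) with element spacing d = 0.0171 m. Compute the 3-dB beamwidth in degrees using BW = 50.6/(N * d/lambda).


Step 1: lambda = 1500/51300 = 0.02924 m
Step 2: d/lambda = 0.0171/0.02924 = 0.5848
Step 3: BW = 50.6/(N * d/lambda) = 50.6/(162 * 0.5848) = 0.53

0.53 deg


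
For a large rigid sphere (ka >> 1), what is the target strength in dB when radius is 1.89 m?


TS = 10*log10(1.89^2 / 4) = 10*log10(0.893025) = -0.49

-0.49 dB


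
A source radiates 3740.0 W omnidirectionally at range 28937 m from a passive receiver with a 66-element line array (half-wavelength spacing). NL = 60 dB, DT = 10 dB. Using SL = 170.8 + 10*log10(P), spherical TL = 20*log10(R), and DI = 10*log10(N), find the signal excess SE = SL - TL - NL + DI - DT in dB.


Step 1: SL = 170.8 + 10*log10(3740.0) = 206.53 dB
Step 2: TL = 20*log10(28937) = 89.23 dB
Step 3: DI = 10*log10(66) = 18.2 dB
Step 4: SE = SL - TL - NL + DI - DT = 206.53 - 89.23 - 60 + 18.2 - 10 = 65.5

65.5 dB


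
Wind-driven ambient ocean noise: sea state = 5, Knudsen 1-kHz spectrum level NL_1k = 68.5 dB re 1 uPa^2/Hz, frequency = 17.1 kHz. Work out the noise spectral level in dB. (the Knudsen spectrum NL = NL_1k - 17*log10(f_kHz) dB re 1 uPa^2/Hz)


NL = NL_1k - 17*log10(f_kHz) = 68.5 - 17*log10(17.1) = 68.5 - (20.96) = 47.54

47.54 dB


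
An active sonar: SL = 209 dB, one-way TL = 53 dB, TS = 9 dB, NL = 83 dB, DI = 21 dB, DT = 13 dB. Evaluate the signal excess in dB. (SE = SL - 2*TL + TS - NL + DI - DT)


SE = SL - 2*TL + TS - NL + DI - DT = 209 - 2*53 + (9) - 83 + 21 - 13 = 37

37 dB


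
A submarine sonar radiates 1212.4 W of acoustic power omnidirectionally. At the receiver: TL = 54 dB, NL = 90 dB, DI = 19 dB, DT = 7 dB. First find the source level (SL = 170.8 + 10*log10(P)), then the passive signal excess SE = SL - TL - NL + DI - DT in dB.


Step 1: SL = 170.8 + 10*log10(1212.4) = 201.64 dB
Step 2: SE = SL - TL - NL + DI - DT = 201.64 - 54 - 90 + 19 - 7 = 69.64

69.64 dB


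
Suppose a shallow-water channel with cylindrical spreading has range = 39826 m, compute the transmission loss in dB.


TL = 10*log10(39826) = 46.0

46.0 dB


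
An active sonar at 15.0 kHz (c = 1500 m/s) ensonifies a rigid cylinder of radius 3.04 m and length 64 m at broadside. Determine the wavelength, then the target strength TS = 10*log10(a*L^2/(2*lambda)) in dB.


Step 1: lambda = c/f = 1500/15000 = 0.1 m
Step 2: TS = 10*log10(a*L^2/(2*lambda)) = 10*log10(3.04*64^2/(2*0.1)) = 47.94

47.94 dB


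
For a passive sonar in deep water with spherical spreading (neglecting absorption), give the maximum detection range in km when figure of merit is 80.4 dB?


At max range FOM = TL, so 20*log10(R) = 80.4
R = 10^(80.4/20) = 10471.29 m = 10.47 km

10.47 km


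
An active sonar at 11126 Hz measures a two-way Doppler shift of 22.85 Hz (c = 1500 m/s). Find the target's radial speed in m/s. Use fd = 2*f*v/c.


From fd = 2*f*v/c, v = c*fd/(2*f) = 1500 * 22.85 / (2*11126) = 1.54

1.54 m/s


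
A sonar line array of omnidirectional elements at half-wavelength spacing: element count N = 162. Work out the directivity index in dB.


DI = 10*log10(162) = 22.1

22.1 dB


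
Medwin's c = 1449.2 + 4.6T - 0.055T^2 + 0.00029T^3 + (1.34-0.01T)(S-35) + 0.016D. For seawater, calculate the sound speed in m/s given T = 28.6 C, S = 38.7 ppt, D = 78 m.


c = 1449.2 + 4.6*28.6 - 0.055*28.6^2 + 0.00029*28.6^3 + (1.34 - 0.01*28.6)*(38.7 - 35) + 0.016*78 = 1547.7

1547.7 m/s


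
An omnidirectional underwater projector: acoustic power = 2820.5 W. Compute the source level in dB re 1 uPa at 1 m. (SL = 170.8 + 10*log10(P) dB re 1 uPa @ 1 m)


SL = 170.8 + 10*log10(2820.5) = 170.8 + 34.5 = 205.3

205.3 dB


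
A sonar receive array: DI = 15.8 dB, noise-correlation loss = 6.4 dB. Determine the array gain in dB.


AG = DI - L_corr = 15.8 - 6.4 = 9.4

9.4 dB


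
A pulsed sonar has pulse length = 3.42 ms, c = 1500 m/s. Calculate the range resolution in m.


dR = c*tau/2 = 1500 * 3.42e-3 / 2 = 2.565

2.565 m


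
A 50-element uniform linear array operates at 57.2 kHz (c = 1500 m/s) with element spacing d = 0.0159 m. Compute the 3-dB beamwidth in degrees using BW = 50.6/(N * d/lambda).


Step 1: lambda = 1500/57200 = 0.02622 m
Step 2: d/lambda = 0.0159/0.02622 = 0.6064
Step 3: BW = 50.6/(N * d/lambda) = 50.6/(50 * 0.6064) = 1.67

1.67 deg


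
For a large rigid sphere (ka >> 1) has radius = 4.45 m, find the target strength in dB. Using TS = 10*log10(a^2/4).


TS = 10*log10(4.45^2 / 4) = 10*log10(4.950625) = 6.95

6.95 dB


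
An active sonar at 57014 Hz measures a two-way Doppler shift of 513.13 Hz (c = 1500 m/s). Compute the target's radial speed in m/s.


6.75 m/s


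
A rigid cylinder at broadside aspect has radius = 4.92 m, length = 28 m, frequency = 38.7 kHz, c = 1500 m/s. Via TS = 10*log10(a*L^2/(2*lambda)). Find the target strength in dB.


lambda = 1500/38700 = 0.03876 m
TS = 10*log10(4.92*28^2/(2*0.03876)) = 46.97

46.97 dB


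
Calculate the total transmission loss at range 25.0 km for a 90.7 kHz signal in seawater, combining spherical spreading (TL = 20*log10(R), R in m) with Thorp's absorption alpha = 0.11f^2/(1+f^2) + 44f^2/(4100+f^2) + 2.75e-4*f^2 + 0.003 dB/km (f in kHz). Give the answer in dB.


881.46 dB


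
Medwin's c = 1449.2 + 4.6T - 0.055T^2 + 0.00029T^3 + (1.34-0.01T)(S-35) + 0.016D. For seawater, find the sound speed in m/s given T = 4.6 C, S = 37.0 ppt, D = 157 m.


c = 1449.2 + 4.6*4.6 - 0.055*4.6^2 + 0.00029*4.6^3 + (1.34 - 0.01*4.6)*(37.0 - 35) + 0.016*157 = 1474.32

1474.32 m/s


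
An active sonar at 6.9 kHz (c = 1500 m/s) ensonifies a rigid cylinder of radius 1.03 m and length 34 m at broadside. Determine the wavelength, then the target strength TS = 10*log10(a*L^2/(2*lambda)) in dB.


Step 1: lambda = c/f = 1500/6900 = 0.21739 m
Step 2: TS = 10*log10(a*L^2/(2*lambda)) = 10*log10(1.03*34^2/(2*0.21739)) = 34.38

34.38 dB


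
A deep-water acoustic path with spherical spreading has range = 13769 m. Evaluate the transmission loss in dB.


TL = 20*log10(13769) = 82.78

82.78 dB


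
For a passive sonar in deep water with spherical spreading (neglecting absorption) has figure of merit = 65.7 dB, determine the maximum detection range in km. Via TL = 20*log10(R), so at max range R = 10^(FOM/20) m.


At max range FOM = TL, so 20*log10(R) = 65.7
R = 10^(65.7/20) = 1927.52 m = 1.93 km

1.93 km


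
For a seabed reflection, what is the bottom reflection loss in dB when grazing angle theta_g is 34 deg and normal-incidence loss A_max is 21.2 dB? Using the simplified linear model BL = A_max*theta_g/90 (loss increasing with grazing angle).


8.01 dB


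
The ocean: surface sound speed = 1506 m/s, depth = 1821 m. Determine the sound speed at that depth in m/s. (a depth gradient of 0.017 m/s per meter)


c = 1506 + 0.017 * 1821 = 1536.957

1536.957 m/s


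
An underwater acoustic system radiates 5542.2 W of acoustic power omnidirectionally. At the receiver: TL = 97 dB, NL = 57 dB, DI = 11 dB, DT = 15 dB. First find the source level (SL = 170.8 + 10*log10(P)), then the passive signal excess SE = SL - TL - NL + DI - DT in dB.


Step 1: SL = 170.8 + 10*log10(5542.2) = 208.24 dB
Step 2: SE = SL - TL - NL + DI - DT = 208.24 - 97 - 57 + 11 - 15 = 50.24

50.24 dB


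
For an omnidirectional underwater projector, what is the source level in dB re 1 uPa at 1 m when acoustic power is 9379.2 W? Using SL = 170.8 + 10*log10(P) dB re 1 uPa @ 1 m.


210.52 dB


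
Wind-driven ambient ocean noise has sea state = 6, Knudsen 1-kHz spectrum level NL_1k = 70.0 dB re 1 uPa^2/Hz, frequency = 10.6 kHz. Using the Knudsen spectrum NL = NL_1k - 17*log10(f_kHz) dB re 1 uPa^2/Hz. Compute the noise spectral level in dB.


NL = NL_1k - 17*log10(f_kHz) = 70.0 - 17*log10(10.6) = 70.0 - (17.43) = 52.57

52.57 dB


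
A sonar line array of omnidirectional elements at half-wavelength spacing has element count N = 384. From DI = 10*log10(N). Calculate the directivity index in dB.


DI = 10*log10(384) = 25.84

25.84 dB


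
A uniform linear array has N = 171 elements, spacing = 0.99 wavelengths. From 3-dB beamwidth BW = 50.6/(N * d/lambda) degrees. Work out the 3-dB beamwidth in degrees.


0.3 deg


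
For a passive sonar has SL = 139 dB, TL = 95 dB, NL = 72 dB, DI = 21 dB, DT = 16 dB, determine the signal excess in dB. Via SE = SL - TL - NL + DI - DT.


-23 dB


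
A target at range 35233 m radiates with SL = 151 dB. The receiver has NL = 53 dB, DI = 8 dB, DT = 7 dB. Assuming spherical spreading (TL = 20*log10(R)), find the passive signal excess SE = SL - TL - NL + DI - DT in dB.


Step 1: TL = 20*log10(35233) = 90.94 dB
Step 2: SE = 151 - 90.94 - 53 + 8 - 7 = 8.06

8.06 dB


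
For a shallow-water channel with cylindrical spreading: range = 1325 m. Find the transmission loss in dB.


TL = 10*log10(1325) = 31.22

31.22 dB


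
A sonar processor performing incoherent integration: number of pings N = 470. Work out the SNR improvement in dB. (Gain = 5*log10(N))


13.36 dB


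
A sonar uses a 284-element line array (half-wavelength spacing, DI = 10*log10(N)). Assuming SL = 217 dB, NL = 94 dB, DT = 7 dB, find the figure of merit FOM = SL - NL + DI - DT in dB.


140.53 dB


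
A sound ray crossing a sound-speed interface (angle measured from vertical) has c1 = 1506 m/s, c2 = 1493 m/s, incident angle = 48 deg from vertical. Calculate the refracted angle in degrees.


47.45 deg


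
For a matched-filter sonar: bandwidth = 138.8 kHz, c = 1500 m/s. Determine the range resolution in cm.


dR = c/(2*BW) = 1500 / (2 * 138.8e3) = 0.0054 m = 0.54 cm

0.54 cm


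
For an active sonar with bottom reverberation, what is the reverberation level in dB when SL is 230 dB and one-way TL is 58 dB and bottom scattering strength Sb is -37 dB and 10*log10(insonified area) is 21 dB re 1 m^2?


RL = SL - 2*TL + Sb + 10*log10(A) = 230 - 2*58 + (-37) + 21 = 98

98 dB


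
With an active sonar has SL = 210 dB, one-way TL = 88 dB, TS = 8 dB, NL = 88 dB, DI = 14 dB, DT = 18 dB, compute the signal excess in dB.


SE = SL - 2*TL + TS - NL + DI - DT = 210 - 2*88 + (8) - 88 + 14 - 18 = -50

-50 dB


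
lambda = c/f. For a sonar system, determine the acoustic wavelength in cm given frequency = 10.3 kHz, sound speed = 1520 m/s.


lambda = c/f = 1520 / 10300 = 0.1476 m = 14.76 cm

14.76 cm


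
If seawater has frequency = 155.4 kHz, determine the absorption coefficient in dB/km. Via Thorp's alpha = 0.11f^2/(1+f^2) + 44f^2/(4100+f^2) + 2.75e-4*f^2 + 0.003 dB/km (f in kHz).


f^2 = 24149.16
alpha = 0.11*24149.16/(1+24149.16) + 44*24149.16/(4100+24149.16) + 2.75e-4*24149.16 + 0.003 = 44.368

44.368 dB/km


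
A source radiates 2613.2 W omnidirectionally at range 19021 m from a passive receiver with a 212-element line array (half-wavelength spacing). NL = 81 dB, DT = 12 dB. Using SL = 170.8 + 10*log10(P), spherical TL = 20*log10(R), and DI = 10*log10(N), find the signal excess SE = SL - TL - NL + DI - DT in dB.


Step 1: SL = 170.8 + 10*log10(2613.2) = 204.97 dB
Step 2: TL = 20*log10(19021) = 85.58 dB
Step 3: DI = 10*log10(212) = 23.26 dB
Step 4: SE = SL - TL - NL + DI - DT = 204.97 - 85.58 - 81 + 23.26 - 12 = 49.65

49.65 dB


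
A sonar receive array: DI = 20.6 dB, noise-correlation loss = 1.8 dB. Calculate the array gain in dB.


18.8 dB


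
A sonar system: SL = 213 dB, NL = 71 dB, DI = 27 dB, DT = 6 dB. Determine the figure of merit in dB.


163 dB


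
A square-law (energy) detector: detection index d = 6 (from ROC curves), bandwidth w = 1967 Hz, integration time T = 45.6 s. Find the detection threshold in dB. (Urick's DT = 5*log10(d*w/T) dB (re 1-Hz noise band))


DT = 5*log10(d*w/T) = 5*log10(6 * 1967 / 45.6) = 5*log10(258.82) = 12.06

12.06 dB


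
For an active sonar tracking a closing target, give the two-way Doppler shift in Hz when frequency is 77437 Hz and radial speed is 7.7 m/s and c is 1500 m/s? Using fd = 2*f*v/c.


fd = 2*f*v/c = 2 * 77437 * 7.7 / 1500 = 795.02

795.02 Hz
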